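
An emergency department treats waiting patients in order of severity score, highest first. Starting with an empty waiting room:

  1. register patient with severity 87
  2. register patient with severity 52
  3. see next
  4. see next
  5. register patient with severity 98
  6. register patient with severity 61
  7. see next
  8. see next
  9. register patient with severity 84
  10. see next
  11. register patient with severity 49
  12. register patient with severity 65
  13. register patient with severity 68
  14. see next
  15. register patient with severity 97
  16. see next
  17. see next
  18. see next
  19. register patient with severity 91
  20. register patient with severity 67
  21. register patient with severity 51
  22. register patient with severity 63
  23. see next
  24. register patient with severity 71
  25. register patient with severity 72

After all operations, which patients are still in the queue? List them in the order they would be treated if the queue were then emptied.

72, 71, 67, 63, 51

insert 87 → {87}
insert 52 → {87, 52}
see next → 87; now {52}
see next → 52; now {}
insert 98 → {98}
insert 61 → {98, 61}
see next → 98; now {61}
see next → 61; now {}
insert 84 → {84}
see next → 84; now {}
insert 49 → {49}
insert 65 → {65, 49}
insert 68 → {68, 65, 49}
see next → 68; now {65, 49}
insert 97 → {97, 65, 49}
see next → 97; now {65, 49}
see next → 65; now {49}
see next → 49; now {}
insert 91 → {91}
insert 67 → {91, 67}
insert 51 → {91, 67, 51}
insert 63 → {91, 67, 63, 51}
see next → 91; now {67, 63, 51}
insert 71 → {71, 67, 63, 51}
insert 72 → {72, 71, 67, 63, 51}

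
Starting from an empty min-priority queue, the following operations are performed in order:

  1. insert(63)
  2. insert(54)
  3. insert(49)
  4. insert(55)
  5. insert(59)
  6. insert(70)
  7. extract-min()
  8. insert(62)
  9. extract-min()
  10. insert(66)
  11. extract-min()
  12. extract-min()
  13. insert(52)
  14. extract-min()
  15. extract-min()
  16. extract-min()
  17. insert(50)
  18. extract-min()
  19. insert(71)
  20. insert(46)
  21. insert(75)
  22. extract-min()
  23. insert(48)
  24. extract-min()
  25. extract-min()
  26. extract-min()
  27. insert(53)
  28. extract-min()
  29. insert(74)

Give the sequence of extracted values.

49, 54, 55, 59, 52, 62, 63, 50, 46, 48, 66, 70, 53

insert 63 → {63}
insert 54 → {54, 63}
insert 49 → {49, 54, 63}
insert 55 → {49, 54, 55, 63}
insert 59 → {49, 54, 55, 59, 63}
insert 70 → {49, 54, 55, 59, 63, 70}
extract-min → 49; now {54, 55, 59, 63, 70}
insert 62 → {54, 55, 59, 62, 63, 70}
extract-min → 54; now {55, 59, 62, 63, 70}
insert 66 → {55, 59, 62, 63, 66, 70}
extract-min → 55; now {59, 62, 63, 66, 70}
extract-min → 59; now {62, 63, 66, 70}
insert 52 → {52, 62, 63, 66, 70}
extract-min → 52; now {62, 63, 66, 70}
extract-min → 62; now {63, 66, 70}
extract-min → 63; now {66, 70}
insert 50 → {50, 66, 70}
extract-min → 50; now {66, 70}
insert 71 → {66, 70, 71}
insert 46 → {46, 66, 70, 71}
insert 75 → {46, 66, 70, 71, 75}
extract-min → 46; now {66, 70, 71, 75}
insert 48 → {48, 66, 70, 71, 75}
extract-min → 48; now {66, 70, 71, 75}
extract-min → 66; now {70, 71, 75}
extract-min → 70; now {71, 75}
insert 53 → {53, 71, 75}
extract-min → 53; now {71, 75}
insert 74 → {71, 74, 75}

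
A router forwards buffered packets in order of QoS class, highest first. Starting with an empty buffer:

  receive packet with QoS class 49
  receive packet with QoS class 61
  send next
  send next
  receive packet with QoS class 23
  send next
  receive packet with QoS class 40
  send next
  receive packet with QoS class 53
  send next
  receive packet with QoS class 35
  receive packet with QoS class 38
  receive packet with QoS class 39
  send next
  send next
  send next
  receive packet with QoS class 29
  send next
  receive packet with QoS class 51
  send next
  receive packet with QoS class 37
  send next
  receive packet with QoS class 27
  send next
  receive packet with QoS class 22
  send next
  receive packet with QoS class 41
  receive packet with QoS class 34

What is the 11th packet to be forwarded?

insert 49 → {49}
insert 61 → {61, 49}
send next → 61; now {49}
send next → 49; now {}
insert 23 → {23}
send next → 23; now {}
insert 40 → {40}
send next → 40; now {}
insert 53 → {53}
send next → 53; now {}
insert 35 → {35}
insert 38 → {38, 35}
insert 39 → {39, 38, 35}
send next → 39; now {38, 35}
send next → 38; now {35}
send next → 35; now {}
insert 29 → {29}
send next → 29; now {}
insert 51 → {51}
send next → 51; now {}
insert 37 → {37}
send next → 37; now {}
insert 27 → {27}
send next → 27; now {}
insert 22 → {22}
send next → 22; now {}
insert 41 → {41}
insert 34 → {41, 34}

37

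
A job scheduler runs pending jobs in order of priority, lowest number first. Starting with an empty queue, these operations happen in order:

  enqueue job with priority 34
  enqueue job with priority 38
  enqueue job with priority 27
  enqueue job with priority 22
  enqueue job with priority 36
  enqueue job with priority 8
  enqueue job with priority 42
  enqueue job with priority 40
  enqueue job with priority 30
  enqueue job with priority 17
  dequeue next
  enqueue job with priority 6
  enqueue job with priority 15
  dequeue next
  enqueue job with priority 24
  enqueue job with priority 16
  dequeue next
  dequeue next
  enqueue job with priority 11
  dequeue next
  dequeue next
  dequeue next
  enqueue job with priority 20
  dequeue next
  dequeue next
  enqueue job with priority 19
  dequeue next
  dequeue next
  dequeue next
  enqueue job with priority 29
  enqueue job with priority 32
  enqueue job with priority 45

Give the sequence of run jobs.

[8, 6, 15, 16, 11, 17, 22, 20, 24, 19, 27, 30]

insert 34 → {34}
insert 38 → {34, 38}
insert 27 → {27, 34, 38}
insert 22 → {22, 27, 34, 38}
insert 36 → {22, 27, 34, 36, 38}
insert 8 → {8, 22, 27, 34, 36, 38}
insert 42 → {8, 22, 27, 34, 36, 38, 42}
insert 40 → {8, 22, 27, 34, 36, 38, 40, 42}
insert 30 → {8, 22, 27, 30, 34, 36, 38, 40, 42}
insert 17 → {8, 17, 22, 27, 30, 34, 36, 38, 40, 42}
dequeue next → 8; now {17, 22, 27, 30, 34, 36, 38, 40, 42}
insert 6 → {6, 17, 22, 27, 30, 34, 36, 38, 40, 42}
insert 15 → {6, 15, 17, 22, 27, 30, 34, 36, 38, 40, 42}
dequeue next → 6; now {15, 17, 22, 27, 30, 34, 36, 38, 40, 42}
insert 24 → {15, 17, 22, 24, 27, 30, 34, 36, 38, 40, 42}
insert 16 → {15, 16, 17, 22, 24, 27, 30, 34, 36, 38, 40, 42}
dequeue next → 15; now {16, 17, 22, 24, 27, 30, 34, 36, 38, 40, 42}
dequeue next → 16; now {17, 22, 24, 27, 30, 34, 36, 38, 40, 42}
insert 11 → {11, 17, 22, 24, 27, 30, 34, 36, 38, 40, 42}
dequeue next → 11; now {17, 22, 24, 27, 30, 34, 36, 38, 40, 42}
dequeue next → 17; now {22, 24, 27, 30, 34, 36, 38, 40, 42}
dequeue next → 22; now {24, 27, 30, 34, 36, 38, 40, 42}
insert 20 → {20, 24, 27, 30, 34, 36, 38, 40, 42}
dequeue next → 20; now {24, 27, 30, 34, 36, 38, 40, 42}
dequeue next → 24; now {27, 30, 34, 36, 38, 40, 42}
insert 19 → {19, 27, 30, 34, 36, 38, 40, 42}
dequeue next → 19; now {27, 30, 34, 36, 38, 40, 42}
dequeue next → 27; now {30, 34, 36, 38, 40, 42}
dequeue next → 30; now {34, 36, 38, 40, 42}
insert 29 → {29, 34, 36, 38, 40, 42}
insert 32 → {29, 32, 34, 36, 38, 40, 42}
insert 45 → {29, 32, 34, 36, 38, 40, 42, 45}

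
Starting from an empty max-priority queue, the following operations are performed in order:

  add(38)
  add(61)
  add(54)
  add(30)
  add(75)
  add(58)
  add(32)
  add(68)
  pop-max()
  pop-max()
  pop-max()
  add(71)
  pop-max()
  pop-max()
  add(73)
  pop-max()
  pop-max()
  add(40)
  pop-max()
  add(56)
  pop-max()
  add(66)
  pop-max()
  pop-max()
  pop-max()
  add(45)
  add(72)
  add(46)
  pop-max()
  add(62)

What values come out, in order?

insert 38 → {38}
insert 61 → {61, 38}
insert 54 → {61, 54, 38}
insert 30 → {61, 54, 38, 30}
insert 75 → {75, 61, 54, 38, 30}
insert 58 → {75, 61, 58, 54, 38, 30}
insert 32 → {75, 61, 58, 54, 38, 32, 30}
insert 68 → {75, 68, 61, 58, 54, 38, 32, 30}
pop-max → 75; now {68, 61, 58, 54, 38, 32, 30}
pop-max → 68; now {61, 58, 54, 38, 32, 30}
pop-max → 61; now {58, 54, 38, 32, 30}
insert 71 → {71, 58, 54, 38, 32, 30}
pop-max → 71; now {58, 54, 38, 32, 30}
pop-max → 58; now {54, 38, 32, 30}
insert 73 → {73, 54, 38, 32, 30}
pop-max → 73; now {54, 38, 32, 30}
pop-max → 54; now {38, 32, 30}
insert 40 → {40, 38, 32, 30}
pop-max → 40; now {38, 32, 30}
insert 56 → {56, 38, 32, 30}
pop-max → 56; now {38, 32, 30}
insert 66 → {66, 38, 32, 30}
pop-max → 66; now {38, 32, 30}
pop-max → 38; now {32, 30}
pop-max → 32; now {30}
insert 45 → {45, 30}
insert 72 → {72, 45, 30}
insert 46 → {72, 46, 45, 30}
pop-max → 72; now {46, 45, 30}
insert 62 → {62, 46, 45, 30}

75, 68, 61, 71, 58, 73, 54, 40, 56, 66, 38, 32, 72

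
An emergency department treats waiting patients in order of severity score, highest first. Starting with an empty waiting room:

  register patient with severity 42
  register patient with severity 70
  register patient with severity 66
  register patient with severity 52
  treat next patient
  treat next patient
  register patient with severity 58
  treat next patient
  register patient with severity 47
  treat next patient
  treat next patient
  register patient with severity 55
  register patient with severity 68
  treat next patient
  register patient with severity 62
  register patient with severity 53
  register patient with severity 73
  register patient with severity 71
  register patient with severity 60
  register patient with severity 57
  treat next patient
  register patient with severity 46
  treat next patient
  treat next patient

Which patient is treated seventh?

insert 42 → {42}
insert 70 → {70, 42}
insert 66 → {70, 66, 42}
insert 52 → {70, 66, 52, 42}
treat next patient → 70; now {66, 52, 42}
treat next patient → 66; now {52, 42}
insert 58 → {58, 52, 42}
treat next patient → 58; now {52, 42}
insert 47 → {52, 47, 42}
treat next patient → 52; now {47, 42}
treat next patient → 47; now {42}
insert 55 → {55, 42}
insert 68 → {68, 55, 42}
treat next patient → 68; now {55, 42}
insert 62 → {62, 55, 42}
insert 53 → {62, 55, 53, 42}
insert 73 → {73, 62, 55, 53, 42}
insert 71 → {73, 71, 62, 55, 53, 42}
insert 60 → {73, 71, 62, 60, 55, 53, 42}
insert 57 → {73, 71, 62, 60, 57, 55, 53, 42}
treat next patient → 73; now {71, 62, 60, 57, 55, 53, 42}
insert 46 → {71, 62, 60, 57, 55, 53, 46, 42}
treat next patient → 71; now {62, 60, 57, 55, 53, 46, 42}
treat next patient → 62; now {60, 57, 55, 53, 46, 42}

73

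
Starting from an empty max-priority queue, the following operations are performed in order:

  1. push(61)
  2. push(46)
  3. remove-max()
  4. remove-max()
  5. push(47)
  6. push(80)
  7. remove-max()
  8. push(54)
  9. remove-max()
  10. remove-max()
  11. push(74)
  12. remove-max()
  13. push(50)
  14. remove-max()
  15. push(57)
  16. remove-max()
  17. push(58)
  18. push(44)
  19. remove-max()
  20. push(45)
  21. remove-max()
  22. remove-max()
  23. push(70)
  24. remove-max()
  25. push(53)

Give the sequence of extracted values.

61 → 46 → 80 → 54 → 47 → 74 → 50 → 57 → 58 → 45 → 44 → 70

insert 61 → {61}
insert 46 → {61, 46}
remove-max → 61; now {46}
remove-max → 46; now {}
insert 47 → {47}
insert 80 → {80, 47}
remove-max → 80; now {47}
insert 54 → {54, 47}
remove-max → 54; now {47}
remove-max → 47; now {}
insert 74 → {74}
remove-max → 74; now {}
insert 50 → {50}
remove-max → 50; now {}
insert 57 → {57}
remove-max → 57; now {}
insert 58 → {58}
insert 44 → {58, 44}
remove-max → 58; now {44}
insert 45 → {45, 44}
remove-max → 45; now {44}
remove-max → 44; now {}
insert 70 → {70}
remove-max → 70; now {}
insert 53 → {53}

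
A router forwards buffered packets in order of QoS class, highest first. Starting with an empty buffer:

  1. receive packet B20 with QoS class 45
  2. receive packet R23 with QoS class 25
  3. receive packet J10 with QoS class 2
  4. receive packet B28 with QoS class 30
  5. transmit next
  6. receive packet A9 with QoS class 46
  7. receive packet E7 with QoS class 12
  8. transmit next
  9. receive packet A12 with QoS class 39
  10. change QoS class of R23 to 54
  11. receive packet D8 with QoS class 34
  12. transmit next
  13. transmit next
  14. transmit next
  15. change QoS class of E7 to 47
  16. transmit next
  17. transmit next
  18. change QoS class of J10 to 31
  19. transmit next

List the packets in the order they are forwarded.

add B20 (QoS class 45) → {B20:45}
add R23 (QoS class 25) → {B20:45, R23:25}
add J10 (QoS class 2) → {B20:45, R23:25, J10:2}
add B28 (QoS class 30) → {B20:45, B28:30, R23:25, J10:2}
transmit next → B20; now {B28:30, R23:25, J10:2}
add A9 (QoS class 46) → {A9:46, B28:30, R23:25, J10:2}
add E7 (QoS class 12) → {A9:46, B28:30, R23:25, E7:12, J10:2}
transmit next → A9; now {B28:30, R23:25, E7:12, J10:2}
add A12 (QoS class 39) → {A12:39, B28:30, R23:25, E7:12, J10:2}
update R23 to QoS class 54 → {R23:54, A12:39, B28:30, E7:12, J10:2}
add D8 (QoS class 34) → {R23:54, A12:39, D8:34, B28:30, E7:12, J10:2}
transmit next → R23; now {A12:39, D8:34, B28:30, E7:12, J10:2}
transmit next → A12; now {D8:34, B28:30, E7:12, J10:2}
transmit next → D8; now {B28:30, E7:12, J10:2}
update E7 to QoS class 47 → {E7:47, B28:30, J10:2}
transmit next → E7; now {B28:30, J10:2}
transmit next → B28; now {J10:2}
update J10 to QoS class 31 → {J10:31}
transmit next → J10; now {}

B20, A9, R23, A12, D8, E7, B28, J10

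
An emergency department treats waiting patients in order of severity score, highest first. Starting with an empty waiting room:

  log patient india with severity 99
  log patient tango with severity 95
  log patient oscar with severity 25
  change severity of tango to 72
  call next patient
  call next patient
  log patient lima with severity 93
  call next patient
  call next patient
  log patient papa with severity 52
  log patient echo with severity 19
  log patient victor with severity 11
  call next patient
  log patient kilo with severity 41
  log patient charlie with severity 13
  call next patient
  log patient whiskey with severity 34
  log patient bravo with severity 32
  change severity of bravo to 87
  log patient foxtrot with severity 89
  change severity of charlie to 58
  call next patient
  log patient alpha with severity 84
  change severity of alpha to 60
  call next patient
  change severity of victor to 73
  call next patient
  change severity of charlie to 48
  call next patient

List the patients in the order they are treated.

[india, tango, lima, oscar, papa, kilo, foxtrot, bravo, victor, alpha]

add india (severity 99) → {india:99}
add tango (severity 95) → {india:99, tango:95}
add oscar (severity 25) → {india:99, tango:95, oscar:25}
update tango to severity 72 → {india:99, tango:72, oscar:25}
call next patient → india; now {tango:72, oscar:25}
call next patient → tango; now {oscar:25}
add lima (severity 93) → {lima:93, oscar:25}
call next patient → lima; now {oscar:25}
call next patient → oscar; now {}
add papa (severity 52) → {papa:52}
add echo (severity 19) → {papa:52, echo:19}
add victor (severity 11) → {papa:52, echo:19, victor:11}
call next patient → papa; now {echo:19, victor:11}
add kilo (severity 41) → {kilo:41, echo:19, victor:11}
add charlie (severity 13) → {kilo:41, echo:19, charlie:13, victor:11}
call next patient → kilo; now {echo:19, charlie:13, victor:11}
add whiskey (severity 34) → {whiskey:34, echo:19, charlie:13, victor:11}
add bravo (severity 32) → {whiskey:34, bravo:32, echo:19, charlie:13, victor:11}
update bravo to severity 87 → {bravo:87, whiskey:34, echo:19, charlie:13, victor:11}
add foxtrot (severity 89) → {foxtrot:89, bravo:87, whiskey:34, echo:19, charlie:13, victor:11}
update charlie to severity 58 → {foxtrot:89, bravo:87, charlie:58, whiskey:34, echo:19, victor:11}
call next patient → foxtrot; now {bravo:87, charlie:58, whiskey:34, echo:19, victor:11}
add alpha (severity 84) → {bravo:87, alpha:84, charlie:58, whiskey:34, echo:19, victor:11}
update alpha to severity 60 → {bravo:87, alpha:60, charlie:58, whiskey:34, echo:19, victor:11}
call next patient → bravo; now {alpha:60, charlie:58, whiskey:34, echo:19, victor:11}
update victor to severity 73 → {victor:73, alpha:60, charlie:58, whiskey:34, echo:19}
call next patient → victor; now {alpha:60, charlie:58, whiskey:34, echo:19}
update charlie to severity 48 → {alpha:60, charlie:48, whiskey:34, echo:19}
call next patient → alpha; now {charlie:48, whiskey:34, echo:19}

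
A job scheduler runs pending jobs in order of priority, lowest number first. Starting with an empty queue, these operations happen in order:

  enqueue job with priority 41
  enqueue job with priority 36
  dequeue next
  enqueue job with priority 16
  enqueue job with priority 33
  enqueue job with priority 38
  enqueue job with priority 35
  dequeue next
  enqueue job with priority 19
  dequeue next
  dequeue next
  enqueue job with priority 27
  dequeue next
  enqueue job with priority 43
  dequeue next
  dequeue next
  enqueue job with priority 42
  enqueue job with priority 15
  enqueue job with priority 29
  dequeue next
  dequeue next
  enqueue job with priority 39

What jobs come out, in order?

36 → 16 → 19 → 33 → 27 → 35 → 38 → 15 → 29

insert 41 → {41}
insert 36 → {36, 41}
dequeue next → 36; now {41}
insert 16 → {16, 41}
insert 33 → {16, 33, 41}
insert 38 → {16, 33, 38, 41}
insert 35 → {16, 33, 35, 38, 41}
dequeue next → 16; now {33, 35, 38, 41}
insert 19 → {19, 33, 35, 38, 41}
dequeue next → 19; now {33, 35, 38, 41}
dequeue next → 33; now {35, 38, 41}
insert 27 → {27, 35, 38, 41}
dequeue next → 27; now {35, 38, 41}
insert 43 → {35, 38, 41, 43}
dequeue next → 35; now {38, 41, 43}
dequeue next → 38; now {41, 43}
insert 42 → {41, 42, 43}
insert 15 → {15, 41, 42, 43}
insert 29 → {15, 29, 41, 42, 43}
dequeue next → 15; now {29, 41, 42, 43}
dequeue next → 29; now {41, 42, 43}
insert 39 → {39, 41, 42, 43}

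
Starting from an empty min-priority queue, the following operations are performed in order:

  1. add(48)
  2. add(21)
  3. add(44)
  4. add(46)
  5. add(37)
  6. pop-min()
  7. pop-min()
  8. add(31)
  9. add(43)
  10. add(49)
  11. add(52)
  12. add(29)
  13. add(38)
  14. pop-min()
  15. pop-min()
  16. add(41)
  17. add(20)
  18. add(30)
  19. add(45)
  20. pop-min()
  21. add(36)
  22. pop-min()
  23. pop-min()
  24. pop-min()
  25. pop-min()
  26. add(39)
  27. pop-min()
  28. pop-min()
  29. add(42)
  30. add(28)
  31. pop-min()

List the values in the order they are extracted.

insert 48 → {48}
insert 21 → {21, 48}
insert 44 → {21, 44, 48}
insert 46 → {21, 44, 46, 48}
insert 37 → {21, 37, 44, 46, 48}
pop-min → 21; now {37, 44, 46, 48}
pop-min → 37; now {44, 46, 48}
insert 31 → {31, 44, 46, 48}
insert 43 → {31, 43, 44, 46, 48}
insert 49 → {31, 43, 44, 46, 48, 49}
insert 52 → {31, 43, 44, 46, 48, 49, 52}
insert 29 → {29, 31, 43, 44, 46, 48, 49, 52}
insert 38 → {29, 31, 38, 43, 44, 46, 48, 49, 52}
pop-min → 29; now {31, 38, 43, 44, 46, 48, 49, 52}
pop-min → 31; now {38, 43, 44, 46, 48, 49, 52}
insert 41 → {38, 41, 43, 44, 46, 48, 49, 52}
insert 20 → {20, 38, 41, 43, 44, 46, 48, 49, 52}
insert 30 → {20, 30, 38, 41, 43, 44, 46, 48, 49, 52}
insert 45 → {20, 30, 38, 41, 43, 44, 45, 46, 48, 49, 52}
pop-min → 20; now {30, 38, 41, 43, 44, 45, 46, 48, 49, 52}
insert 36 → {30, 36, 38, 41, 43, 44, 45, 46, 48, 49, 52}
pop-min → 30; now {36, 38, 41, 43, 44, 45, 46, 48, 49, 52}
pop-min → 36; now {38, 41, 43, 44, 45, 46, 48, 49, 52}
pop-min → 38; now {41, 43, 44, 45, 46, 48, 49, 52}
pop-min → 41; now {43, 44, 45, 46, 48, 49, 52}
insert 39 → {39, 43, 44, 45, 46, 48, 49, 52}
pop-min → 39; now {43, 44, 45, 46, 48, 49, 52}
pop-min → 43; now {44, 45, 46, 48, 49, 52}
insert 42 → {42, 44, 45, 46, 48, 49, 52}
insert 28 → {28, 42, 44, 45, 46, 48, 49, 52}
pop-min → 28; now {42, 44, 45, 46, 48, 49, 52}

[21, 37, 29, 31, 20, 30, 36, 38, 41, 39, 43, 28]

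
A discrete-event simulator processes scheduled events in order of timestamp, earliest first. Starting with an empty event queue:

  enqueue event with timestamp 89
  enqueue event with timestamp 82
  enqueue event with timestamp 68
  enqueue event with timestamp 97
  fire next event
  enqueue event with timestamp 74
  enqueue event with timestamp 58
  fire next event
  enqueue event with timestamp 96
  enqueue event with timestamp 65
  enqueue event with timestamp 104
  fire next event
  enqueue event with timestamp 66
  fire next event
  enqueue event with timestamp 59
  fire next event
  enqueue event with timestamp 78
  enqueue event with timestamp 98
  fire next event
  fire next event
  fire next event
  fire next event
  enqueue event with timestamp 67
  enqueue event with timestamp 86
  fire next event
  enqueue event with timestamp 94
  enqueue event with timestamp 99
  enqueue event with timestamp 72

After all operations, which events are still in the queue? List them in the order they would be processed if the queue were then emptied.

72, 86, 94, 96, 97, 98, 99, 104

insert 89 → {89}
insert 82 → {82, 89}
insert 68 → {68, 82, 89}
insert 97 → {68, 82, 89, 97}
fire next event → 68; now {82, 89, 97}
insert 74 → {74, 82, 89, 97}
insert 58 → {58, 74, 82, 89, 97}
fire next event → 58; now {74, 82, 89, 97}
insert 96 → {74, 82, 89, 96, 97}
insert 65 → {65, 74, 82, 89, 96, 97}
insert 104 → {65, 74, 82, 89, 96, 97, 104}
fire next event → 65; now {74, 82, 89, 96, 97, 104}
insert 66 → {66, 74, 82, 89, 96, 97, 104}
fire next event → 66; now {74, 82, 89, 96, 97, 104}
insert 59 → {59, 74, 82, 89, 96, 97, 104}
fire next event → 59; now {74, 82, 89, 96, 97, 104}
insert 78 → {74, 78, 82, 89, 96, 97, 104}
insert 98 → {74, 78, 82, 89, 96, 97, 98, 104}
fire next event → 74; now {78, 82, 89, 96, 97, 98, 104}
fire next event → 78; now {82, 89, 96, 97, 98, 104}
fire next event → 82; now {89, 96, 97, 98, 104}
fire next event → 89; now {96, 97, 98, 104}
insert 67 → {67, 96, 97, 98, 104}
insert 86 → {67, 86, 96, 97, 98, 104}
fire next event → 67; now {86, 96, 97, 98, 104}
insert 94 → {86, 94, 96, 97, 98, 104}
insert 99 → {86, 94, 96, 97, 98, 99, 104}
insert 72 → {72, 86, 94, 96, 97, 98, 99, 104}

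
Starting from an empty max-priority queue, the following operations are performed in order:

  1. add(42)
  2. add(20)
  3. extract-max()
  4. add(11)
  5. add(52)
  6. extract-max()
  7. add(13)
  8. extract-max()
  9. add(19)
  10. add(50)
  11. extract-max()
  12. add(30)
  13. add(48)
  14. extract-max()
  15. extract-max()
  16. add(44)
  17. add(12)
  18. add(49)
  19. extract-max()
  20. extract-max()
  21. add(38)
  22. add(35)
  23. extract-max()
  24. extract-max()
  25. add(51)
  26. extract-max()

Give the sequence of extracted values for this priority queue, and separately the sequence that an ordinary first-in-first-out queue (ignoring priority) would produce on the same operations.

insert 42 → {42}
insert 20 → {42, 20}
extract-max → 42; now {20}
insert 11 → {20, 11}
insert 52 → {52, 20, 11}
extract-max → 52; now {20, 11}
insert 13 → {20, 13, 11}
extract-max → 20; now {13, 11}
insert 19 → {19, 13, 11}
insert 50 → {50, 19, 13, 11}
extract-max → 50; now {19, 13, 11}
insert 30 → {30, 19, 13, 11}
insert 48 → {48, 30, 19, 13, 11}
extract-max → 48; now {30, 19, 13, 11}
extract-max → 30; now {19, 13, 11}
insert 44 → {44, 19, 13, 11}
insert 12 → {44, 19, 13, 12, 11}
insert 49 → {49, 44, 19, 13, 12, 11}
extract-max → 49; now {44, 19, 13, 12, 11}
extract-max → 44; now {19, 13, 12, 11}
insert 38 → {38, 19, 13, 12, 11}
insert 35 → {38, 35, 19, 13, 12, 11}
extract-max → 38; now {35, 19, 13, 12, 11}
extract-max → 35; now {19, 13, 12, 11}
insert 51 → {51, 19, 13, 12, 11}
extract-max → 51; now {19, 13, 12, 11}

priority queue: 42 → 52 → 20 → 50 → 48 → 30 → 49 → 44 → 38 → 35 → 51; FIFO queue: 42, 20, 11, 52, 13, 19, 50, 30, 48, 44, 12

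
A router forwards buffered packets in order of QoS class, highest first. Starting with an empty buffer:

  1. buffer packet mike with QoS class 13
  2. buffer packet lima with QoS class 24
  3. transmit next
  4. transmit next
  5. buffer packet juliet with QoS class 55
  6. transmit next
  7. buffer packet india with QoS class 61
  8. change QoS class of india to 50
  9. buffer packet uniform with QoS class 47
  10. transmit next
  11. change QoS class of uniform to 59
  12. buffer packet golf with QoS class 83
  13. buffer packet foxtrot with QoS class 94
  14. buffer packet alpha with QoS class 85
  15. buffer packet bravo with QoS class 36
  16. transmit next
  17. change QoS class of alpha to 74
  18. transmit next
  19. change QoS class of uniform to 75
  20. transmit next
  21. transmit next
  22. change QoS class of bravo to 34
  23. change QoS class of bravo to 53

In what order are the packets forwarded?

lima → mike → juliet → india → foxtrot → golf → uniform → alpha

add mike (QoS class 13) → {mike:13}
add lima (QoS class 24) → {lima:24, mike:13}
transmit next → lima; now {mike:13}
transmit next → mike; now {}
add juliet (QoS class 55) → {juliet:55}
transmit next → juliet; now {}
add india (QoS class 61) → {india:61}
update india to QoS class 50 → {india:50}
add uniform (QoS class 47) → {india:50, uniform:47}
transmit next → india; now {uniform:47}
update uniform to QoS class 59 → {uniform:59}
add golf (QoS class 83) → {golf:83, uniform:59}
add foxtrot (QoS class 94) → {foxtrot:94, golf:83, uniform:59}
add alpha (QoS class 85) → {foxtrot:94, alpha:85, golf:83, uniform:59}
add bravo (QoS class 36) → {foxtrot:94, alpha:85, golf:83, uniform:59, bravo:36}
transmit next → foxtrot; now {alpha:85, golf:83, uniform:59, bravo:36}
update alpha to QoS class 74 → {golf:83, alpha:74, uniform:59, bravo:36}
transmit next → golf; now {alpha:74, uniform:59, bravo:36}
update uniform to QoS class 75 → {uniform:75, alpha:74, bravo:36}
transmit next → uniform; now {alpha:74, bravo:36}
transmit next → alpha; now {bravo:36}
update bravo to QoS class 34 → {bravo:34}
update bravo to QoS class 53 → {bravo:53}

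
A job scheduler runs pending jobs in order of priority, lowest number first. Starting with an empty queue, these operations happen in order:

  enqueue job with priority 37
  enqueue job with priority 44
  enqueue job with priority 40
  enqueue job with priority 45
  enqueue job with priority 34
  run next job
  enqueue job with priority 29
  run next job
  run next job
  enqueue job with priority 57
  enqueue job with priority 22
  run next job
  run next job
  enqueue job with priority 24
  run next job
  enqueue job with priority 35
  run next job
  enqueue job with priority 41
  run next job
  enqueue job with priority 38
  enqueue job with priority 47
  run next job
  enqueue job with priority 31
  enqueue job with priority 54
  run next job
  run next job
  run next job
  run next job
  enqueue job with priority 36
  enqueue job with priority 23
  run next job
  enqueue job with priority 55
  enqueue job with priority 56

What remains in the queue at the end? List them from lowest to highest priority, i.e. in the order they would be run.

insert 37 → {37}
insert 44 → {37, 44}
insert 40 → {37, 40, 44}
insert 45 → {37, 40, 44, 45}
insert 34 → {34, 37, 40, 44, 45}
run next job → 34; now {37, 40, 44, 45}
insert 29 → {29, 37, 40, 44, 45}
run next job → 29; now {37, 40, 44, 45}
run next job → 37; now {40, 44, 45}
insert 57 → {40, 44, 45, 57}
insert 22 → {22, 40, 44, 45, 57}
run next job → 22; now {40, 44, 45, 57}
run next job → 40; now {44, 45, 57}
insert 24 → {24, 44, 45, 57}
run next job → 24; now {44, 45, 57}
insert 35 → {35, 44, 45, 57}
run next job → 35; now {44, 45, 57}
insert 41 → {41, 44, 45, 57}
run next job → 41; now {44, 45, 57}
insert 38 → {38, 44, 45, 57}
insert 47 → {38, 44, 45, 47, 57}
run next job → 38; now {44, 45, 47, 57}
insert 31 → {31, 44, 45, 47, 57}
insert 54 → {31, 44, 45, 47, 54, 57}
run next job → 31; now {44, 45, 47, 54, 57}
run next job → 44; now {45, 47, 54, 57}
run next job → 45; now {47, 54, 57}
run next job → 47; now {54, 57}
insert 36 → {36, 54, 57}
insert 23 → {23, 36, 54, 57}
run next job → 23; now {36, 54, 57}
insert 55 → {36, 54, 55, 57}
insert 56 → {36, 54, 55, 56, 57}

[36, 54, 55, 56, 57]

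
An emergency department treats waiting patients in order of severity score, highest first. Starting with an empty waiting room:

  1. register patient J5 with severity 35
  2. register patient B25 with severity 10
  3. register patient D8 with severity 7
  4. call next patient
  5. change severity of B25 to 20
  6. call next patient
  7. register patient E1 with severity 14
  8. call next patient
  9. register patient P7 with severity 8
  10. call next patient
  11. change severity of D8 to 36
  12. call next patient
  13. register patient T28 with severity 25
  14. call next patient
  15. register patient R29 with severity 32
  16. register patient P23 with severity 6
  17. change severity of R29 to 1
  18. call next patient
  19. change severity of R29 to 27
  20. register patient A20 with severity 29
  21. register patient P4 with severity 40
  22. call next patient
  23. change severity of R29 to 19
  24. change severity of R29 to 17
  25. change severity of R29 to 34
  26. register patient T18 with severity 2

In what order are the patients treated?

J5, B25, E1, P7, D8, T28, P23, P4

add J5 (severity 35) → {J5:35}
add B25 (severity 10) → {J5:35, B25:10}
add D8 (severity 7) → {J5:35, B25:10, D8:7}
call next patient → J5; now {B25:10, D8:7}
update B25 to severity 20 → {B25:20, D8:7}
call next patient → B25; now {D8:7}
add E1 (severity 14) → {E1:14, D8:7}
call next patient → E1; now {D8:7}
add P7 (severity 8) → {P7:8, D8:7}
call next patient → P7; now {D8:7}
update D8 to severity 36 → {D8:36}
call next patient → D8; now {}
add T28 (severity 25) → {T28:25}
call next patient → T28; now {}
add R29 (severity 32) → {R29:32}
add P23 (severity 6) → {R29:32, P23:6}
update R29 to severity 1 → {P23:6, R29:1}
call next patient → P23; now {R29:1}
update R29 to severity 27 → {R29:27}
add A20 (severity 29) → {A20:29, R29:27}
add P4 (severity 40) → {P4:40, A20:29, R29:27}
call next patient → P4; now {A20:29, R29:27}
update R29 to severity 19 → {A20:29, R29:19}
update R29 to severity 17 → {A20:29, R29:17}
update R29 to severity 34 → {R29:34, A20:29}
add T18 (severity 2) → {R29:34, A20:29, T18:2}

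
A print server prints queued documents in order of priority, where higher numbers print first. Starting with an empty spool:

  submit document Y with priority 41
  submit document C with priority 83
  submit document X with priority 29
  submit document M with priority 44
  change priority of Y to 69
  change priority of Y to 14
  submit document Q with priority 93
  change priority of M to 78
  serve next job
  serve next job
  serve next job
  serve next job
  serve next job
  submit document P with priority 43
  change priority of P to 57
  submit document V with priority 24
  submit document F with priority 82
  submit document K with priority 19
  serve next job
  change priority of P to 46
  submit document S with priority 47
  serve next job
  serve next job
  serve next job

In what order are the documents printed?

add Y (priority 41) → {Y:41}
add C (priority 83) → {C:83, Y:41}
add X (priority 29) → {C:83, Y:41, X:29}
add M (priority 44) → {C:83, M:44, Y:41, X:29}
update Y to priority 69 → {C:83, Y:69, M:44, X:29}
update Y to priority 14 → {C:83, M:44, X:29, Y:14}
add Q (priority 93) → {Q:93, C:83, M:44, X:29, Y:14}
update M to priority 78 → {Q:93, C:83, M:78, X:29, Y:14}
serve next job → Q; now {C:83, M:78, X:29, Y:14}
serve next job → C; now {M:78, X:29, Y:14}
serve next job → M; now {X:29, Y:14}
serve next job → X; now {Y:14}
serve next job → Y; now {}
add P (priority 43) → {P:43}
update P to priority 57 → {P:57}
add V (priority 24) → {P:57, V:24}
add F (priority 82) → {F:82, P:57, V:24}
add K (priority 19) → {F:82, P:57, V:24, K:19}
serve next job → F; now {P:57, V:24, K:19}
update P to priority 46 → {P:46, V:24, K:19}
add S (priority 47) → {S:47, P:46, V:24, K:19}
serve next job → S; now {P:46, V:24, K:19}
serve next job → P; now {V:24, K:19}
serve next job → V; now {K:19}

Q → C → M → X → Y → F → S → P → V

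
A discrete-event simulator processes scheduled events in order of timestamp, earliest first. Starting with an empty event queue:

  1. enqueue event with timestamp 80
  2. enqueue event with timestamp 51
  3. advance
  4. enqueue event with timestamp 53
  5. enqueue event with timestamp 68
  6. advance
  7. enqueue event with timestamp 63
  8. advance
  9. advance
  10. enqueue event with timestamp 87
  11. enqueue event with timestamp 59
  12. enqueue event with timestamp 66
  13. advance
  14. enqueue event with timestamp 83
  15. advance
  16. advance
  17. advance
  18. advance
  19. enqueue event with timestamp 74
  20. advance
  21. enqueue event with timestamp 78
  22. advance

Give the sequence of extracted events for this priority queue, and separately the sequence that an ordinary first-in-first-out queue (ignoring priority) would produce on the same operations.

insert 80 → {80}
insert 51 → {51, 80}
advance → 51; now {80}
insert 53 → {53, 80}
insert 68 → {53, 68, 80}
advance → 53; now {68, 80}
insert 63 → {63, 68, 80}
advance → 63; now {68, 80}
advance → 68; now {80}
insert 87 → {80, 87}
insert 59 → {59, 80, 87}
insert 66 → {59, 66, 80, 87}
advance → 59; now {66, 80, 87}
insert 83 → {66, 80, 83, 87}
advance → 66; now {80, 83, 87}
advance → 80; now {83, 87}
advance → 83; now {87}
advance → 87; now {}
insert 74 → {74}
advance → 74; now {}
insert 78 → {78}
advance → 78; now {}

priority queue: [51, 53, 63, 68, 59, 66, 80, 83, 87, 74, 78]; FIFO queue: [80, 51, 53, 68, 63, 87, 59, 66, 83, 74, 78]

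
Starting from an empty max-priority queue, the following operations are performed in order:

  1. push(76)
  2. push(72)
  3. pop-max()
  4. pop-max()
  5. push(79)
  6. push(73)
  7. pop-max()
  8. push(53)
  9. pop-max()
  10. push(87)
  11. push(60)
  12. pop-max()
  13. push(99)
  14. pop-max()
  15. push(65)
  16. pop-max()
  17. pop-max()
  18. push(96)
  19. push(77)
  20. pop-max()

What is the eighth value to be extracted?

insert 76 → {76}
insert 72 → {76, 72}
pop-max → 76; now {72}
pop-max → 72; now {}
insert 79 → {79}
insert 73 → {79, 73}
pop-max → 79; now {73}
insert 53 → {73, 53}
pop-max → 73; now {53}
insert 87 → {87, 53}
insert 60 → {87, 60, 53}
pop-max → 87; now {60, 53}
insert 99 → {99, 60, 53}
pop-max → 99; now {60, 53}
insert 65 → {65, 60, 53}
pop-max → 65; now {60, 53}
pop-max → 60; now {53}
insert 96 → {96, 53}
insert 77 → {96, 77, 53}
pop-max → 96; now {77, 53}

60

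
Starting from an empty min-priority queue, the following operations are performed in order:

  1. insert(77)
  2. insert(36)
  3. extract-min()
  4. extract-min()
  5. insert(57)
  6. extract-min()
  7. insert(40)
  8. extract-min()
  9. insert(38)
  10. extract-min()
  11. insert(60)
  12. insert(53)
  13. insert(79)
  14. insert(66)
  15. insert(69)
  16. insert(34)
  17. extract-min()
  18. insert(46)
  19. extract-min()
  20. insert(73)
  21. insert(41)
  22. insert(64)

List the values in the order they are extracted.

insert 77 → {77}
insert 36 → {36, 77}
extract-min → 36; now {77}
extract-min → 77; now {}
insert 57 → {57}
extract-min → 57; now {}
insert 40 → {40}
extract-min → 40; now {}
insert 38 → {38}
extract-min → 38; now {}
insert 60 → {60}
insert 53 → {53, 60}
insert 79 → {53, 60, 79}
insert 66 → {53, 60, 66, 79}
insert 69 → {53, 60, 66, 69, 79}
insert 34 → {34, 53, 60, 66, 69, 79}
extract-min → 34; now {53, 60, 66, 69, 79}
insert 46 → {46, 53, 60, 66, 69, 79}
extract-min → 46; now {53, 60, 66, 69, 79}
insert 73 → {53, 60, 66, 69, 73, 79}
insert 41 → {41, 53, 60, 66, 69, 73, 79}
insert 64 → {41, 53, 60, 64, 66, 69, 73, 79}

36 → 77 → 57 → 40 → 38 → 34 → 46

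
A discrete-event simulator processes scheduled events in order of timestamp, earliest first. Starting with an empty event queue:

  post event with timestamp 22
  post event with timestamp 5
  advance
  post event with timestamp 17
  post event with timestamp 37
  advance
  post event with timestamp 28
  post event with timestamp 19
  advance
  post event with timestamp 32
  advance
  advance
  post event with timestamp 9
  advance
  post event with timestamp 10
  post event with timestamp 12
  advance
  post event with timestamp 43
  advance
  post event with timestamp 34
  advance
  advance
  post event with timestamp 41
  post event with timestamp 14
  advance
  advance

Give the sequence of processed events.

5, 17, 19, 22, 28, 9, 10, 12, 32, 34, 14, 37

insert 22 → {22}
insert 5 → {5, 22}
advance → 5; now {22}
insert 17 → {17, 22}
insert 37 → {17, 22, 37}
advance → 17; now {22, 37}
insert 28 → {22, 28, 37}
insert 19 → {19, 22, 28, 37}
advance → 19; now {22, 28, 37}
insert 32 → {22, 28, 32, 37}
advance → 22; now {28, 32, 37}
advance → 28; now {32, 37}
insert 9 → {9, 32, 37}
advance → 9; now {32, 37}
insert 10 → {10, 32, 37}
insert 12 → {10, 12, 32, 37}
advance → 10; now {12, 32, 37}
insert 43 → {12, 32, 37, 43}
advance → 12; now {32, 37, 43}
insert 34 → {32, 34, 37, 43}
advance → 32; now {34, 37, 43}
advance → 34; now {37, 43}
insert 41 → {37, 41, 43}
insert 14 → {14, 37, 41, 43}
advance → 14; now {37, 41, 43}
advance → 37; now {41, 43}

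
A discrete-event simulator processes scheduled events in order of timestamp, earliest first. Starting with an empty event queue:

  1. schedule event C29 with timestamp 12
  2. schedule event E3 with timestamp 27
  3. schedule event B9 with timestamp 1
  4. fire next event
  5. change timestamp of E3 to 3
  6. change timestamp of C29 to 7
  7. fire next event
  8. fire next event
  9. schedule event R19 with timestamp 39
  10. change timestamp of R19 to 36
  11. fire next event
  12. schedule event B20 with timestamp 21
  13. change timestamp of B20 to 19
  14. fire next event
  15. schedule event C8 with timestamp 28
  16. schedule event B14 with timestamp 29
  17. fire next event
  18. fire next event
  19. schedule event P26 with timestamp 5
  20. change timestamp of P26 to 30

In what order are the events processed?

add C29 (timestamp 12) → {C29:12}
add E3 (timestamp 27) → {C29:12, E3:27}
add B9 (timestamp 1) → {B9:1, C29:12, E3:27}
fire next event → B9; now {C29:12, E3:27}
update E3 to timestamp 3 → {E3:3, C29:12}
update C29 to timestamp 7 → {E3:3, C29:7}
fire next event → E3; now {C29:7}
fire next event → C29; now {}
add R19 (timestamp 39) → {R19:39}
update R19 to timestamp 36 → {R19:36}
fire next event → R19; now {}
add B20 (timestamp 21) → {B20:21}
update B20 to timestamp 19 → {B20:19}
fire next event → B20; now {}
add C8 (timestamp 28) → {C8:28}
add B14 (timestamp 29) → {C8:28, B14:29}
fire next event → C8; now {B14:29}
fire next event → B14; now {}
add P26 (timestamp 5) → {P26:5}
update P26 to timestamp 30 → {P26:30}

B9, E3, C29, R19, B20, C8, B14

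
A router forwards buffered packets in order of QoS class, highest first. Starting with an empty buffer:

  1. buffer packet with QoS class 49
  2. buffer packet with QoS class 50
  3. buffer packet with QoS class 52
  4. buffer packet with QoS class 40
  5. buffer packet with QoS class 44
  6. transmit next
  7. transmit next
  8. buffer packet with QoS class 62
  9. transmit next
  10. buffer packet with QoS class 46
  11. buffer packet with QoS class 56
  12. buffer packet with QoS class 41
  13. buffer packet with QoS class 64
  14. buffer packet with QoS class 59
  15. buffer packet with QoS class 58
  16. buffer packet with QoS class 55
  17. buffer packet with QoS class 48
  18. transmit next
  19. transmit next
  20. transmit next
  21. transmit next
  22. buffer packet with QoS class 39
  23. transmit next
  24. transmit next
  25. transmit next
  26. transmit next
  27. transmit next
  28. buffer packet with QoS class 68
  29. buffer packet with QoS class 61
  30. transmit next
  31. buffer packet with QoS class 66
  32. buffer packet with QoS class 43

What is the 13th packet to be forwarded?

68

insert 49 → {49}
insert 50 → {50, 49}
insert 52 → {52, 50, 49}
insert 40 → {52, 50, 49, 40}
insert 44 → {52, 50, 49, 44, 40}
transmit next → 52; now {50, 49, 44, 40}
transmit next → 50; now {49, 44, 40}
insert 62 → {62, 49, 44, 40}
transmit next → 62; now {49, 44, 40}
insert 46 → {49, 46, 44, 40}
insert 56 → {56, 49, 46, 44, 40}
insert 41 → {56, 49, 46, 44, 41, 40}
insert 64 → {64, 56, 49, 46, 44, 41, 40}
insert 59 → {64, 59, 56, 49, 46, 44, 41, 40}
insert 58 → {64, 59, 58, 56, 49, 46, 44, 41, 40}
insert 55 → {64, 59, 58, 56, 55, 49, 46, 44, 41, 40}
insert 48 → {64, 59, 58, 56, 55, 49, 48, 46, 44, 41, 40}
transmit next → 64; now {59, 58, 56, 55, 49, 48, 46, 44, 41, 40}
transmit next → 59; now {58, 56, 55, 49, 48, 46, 44, 41, 40}
transmit next → 58; now {56, 55, 49, 48, 46, 44, 41, 40}
transmit next → 56; now {55, 49, 48, 46, 44, 41, 40}
insert 39 → {55, 49, 48, 46, 44, 41, 40, 39}
transmit next → 55; now {49, 48, 46, 44, 41, 40, 39}
transmit next → 49; now {48, 46, 44, 41, 40, 39}
transmit next → 48; now {46, 44, 41, 40, 39}
transmit next → 46; now {44, 41, 40, 39}
transmit next → 44; now {41, 40, 39}
insert 68 → {68, 41, 40, 39}
insert 61 → {68, 61, 41, 40, 39}
transmit next → 68; now {61, 41, 40, 39}
insert 66 → {66, 61, 41, 40, 39}
insert 43 → {66, 61, 43, 41, 40, 39}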